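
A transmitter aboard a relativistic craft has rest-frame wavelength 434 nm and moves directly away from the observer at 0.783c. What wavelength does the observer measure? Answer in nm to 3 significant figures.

Relativistic Doppler: λ_obs = λ_src √((1+β)/(1−β))
= 434 × √(1.7830/0.21700) = 434 × 2.8665 = 1240 nm

λ_obs ≈ 1240 nm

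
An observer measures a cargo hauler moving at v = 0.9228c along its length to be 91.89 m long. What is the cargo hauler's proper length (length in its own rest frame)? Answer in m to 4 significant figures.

L₀ ≈ 238.5 m

γ = 1/√(1 − 0.9228²) = 2.59552
L₀ = γL = 2.59552 × 91.89 = 238.5 m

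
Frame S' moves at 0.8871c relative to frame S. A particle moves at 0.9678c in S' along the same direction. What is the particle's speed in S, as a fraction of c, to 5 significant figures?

Relativistic velocity addition: u = (u' + v)/(1 + u'v/c²)
= (0.9678 + 0.8871)/(1 + 0.9678×0.8871) = 1.8549/1.858535 = 0.99804

u ≈ 0.99804c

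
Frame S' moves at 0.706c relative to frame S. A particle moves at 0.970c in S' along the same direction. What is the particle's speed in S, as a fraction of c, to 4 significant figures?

u ≈ 0.9948c

Relativistic velocity addition: u = (u' + v)/(1 + u'v/c²)
= (0.970 + 0.706)/(1 + 0.970×0.706) = 1.676/1.68482 = 0.9948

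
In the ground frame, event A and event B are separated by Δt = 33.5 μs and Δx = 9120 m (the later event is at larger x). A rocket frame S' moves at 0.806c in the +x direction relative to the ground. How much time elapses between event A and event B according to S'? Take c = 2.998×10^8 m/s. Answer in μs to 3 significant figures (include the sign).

Δt' ≈ 15.2 μs

γ = 1/√(1 − 0.806²) = 1.6894
Δt' = γ(Δt − vΔx/c²) = 1.6894 × (33.5 μs − 0.806×9120 m / (2.998×10^8 m/s))
= 1.6894 × (8.9813 μs) = 15.2 μs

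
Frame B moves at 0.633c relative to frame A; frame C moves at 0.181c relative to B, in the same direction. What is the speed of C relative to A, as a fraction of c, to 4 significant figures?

u ≈ 0.7303c

Compose boost 2: (0.181 + 0.633)/(1 + 0.181×0.633) = 0.8140/1.11457 = 0.7303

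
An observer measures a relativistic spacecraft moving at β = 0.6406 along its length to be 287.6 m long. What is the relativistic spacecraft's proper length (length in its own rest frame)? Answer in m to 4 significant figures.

γ = 1/√(1 − 0.6406²) = 1.30230
L₀ = γL = 1.30230 × 287.6 = 374.5 m

L₀ ≈ 374.5 m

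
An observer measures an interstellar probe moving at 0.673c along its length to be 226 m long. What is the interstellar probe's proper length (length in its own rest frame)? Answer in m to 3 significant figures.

γ = 1/√(1 − 0.673²) = 1.3520
L₀ = γL = 1.3520 × 226 = 306 m

L₀ ≈ 306 m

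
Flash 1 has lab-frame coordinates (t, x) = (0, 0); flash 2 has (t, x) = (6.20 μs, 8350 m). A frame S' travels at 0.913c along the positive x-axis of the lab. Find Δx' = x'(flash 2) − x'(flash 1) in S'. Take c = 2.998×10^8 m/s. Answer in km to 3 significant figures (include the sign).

γ = 1/√(1 − 0.913²) = 2.4512
Δx' = γ(Δx − vΔt) = 2.4512 × (8350 m − 0.913×(2.998×10^8 m/s)×6.20×10^-6 s)
= 2.4512 × (6653.0 m) = 16.3 km

Δx' ≈ 16.3 km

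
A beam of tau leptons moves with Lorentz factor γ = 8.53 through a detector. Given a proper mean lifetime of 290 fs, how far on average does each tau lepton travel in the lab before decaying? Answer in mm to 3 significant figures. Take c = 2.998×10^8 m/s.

d ≈ 0.737 mm

β = √(1 − 1/γ²) = √(1 − 1/8.53²) = 0.99310
Dilated lifetime: Δt = γτ₀ = 8.53 × 290 fs = 2473.7 fs
d = vΔt = 0.99310c × 2473.7 fs = 2.9773×10^8 m/s × 2.4737×10^-12 s = 0.737 mm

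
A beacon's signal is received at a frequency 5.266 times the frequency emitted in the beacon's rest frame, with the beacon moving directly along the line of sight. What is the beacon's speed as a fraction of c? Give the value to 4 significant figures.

β ≈ 0.9304

f_obs/f_src = √((1+β)/(1−β)) = 5.266  ⇒  (1+β)/(1−β) = 27.7308
β = |1 − D²|/(1 + D²) = |1 − 27.7308|/(1 + 27.7308) = 0.9304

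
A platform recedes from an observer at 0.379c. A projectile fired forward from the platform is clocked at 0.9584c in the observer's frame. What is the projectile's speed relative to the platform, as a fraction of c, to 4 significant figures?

Inverse velocity addition: u' = (u − v)/(1 − uv/c²)
= (0.9584 − 0.379)/(1 − 0.9584×0.379) = 0.5794/0.636766 = 0.9099

u' ≈ 0.9099c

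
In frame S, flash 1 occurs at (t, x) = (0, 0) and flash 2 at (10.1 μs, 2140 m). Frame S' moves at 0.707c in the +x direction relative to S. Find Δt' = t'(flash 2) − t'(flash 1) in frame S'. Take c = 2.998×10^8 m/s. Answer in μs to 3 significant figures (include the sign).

Δt' ≈ 7.15 μs

γ = 1/√(1 − 0.707²) = 1.4140
Δt' = γ(Δt − vΔx/c²) = 1.4140 × (10.1 μs − 0.707×2140 m / (2.998×10^8 m/s))
= 1.4140 × (5.0534 μs) = 7.15 μs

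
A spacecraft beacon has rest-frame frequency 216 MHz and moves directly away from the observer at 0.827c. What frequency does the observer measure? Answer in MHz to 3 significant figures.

f_obs ≈ 66.5 MHz

Relativistic Doppler: f_obs = f_src √((1−β)/(1+β))
= 216 × √(0.17300/1.8270) = 216 × 0.30772 = 66.5 MHz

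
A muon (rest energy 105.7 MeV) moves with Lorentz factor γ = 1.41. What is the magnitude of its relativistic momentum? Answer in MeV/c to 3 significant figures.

β = √(1 − 1/γ²) = √(1 − 1/1.41²) = 0.70499
p = γβm₀c = 1.41 × 0.70499 × 105.7 MeV/c = 105 MeV/c

p ≈ 105 MeV/c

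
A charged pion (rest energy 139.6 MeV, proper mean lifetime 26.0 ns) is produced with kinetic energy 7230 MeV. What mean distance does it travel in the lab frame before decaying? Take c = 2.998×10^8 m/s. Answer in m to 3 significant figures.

γ = 1 + K/(m₀c²) = 1 + 7230/139.6 = 52.791
β = √(1 − 1/γ²) = 0.99982
Dilated lifetime: γτ₀ = 52.791 × 26.0 ns = 1372.6 ns
d = βc·γτ₀ = 0.99982 × (2.998×10^8 m/s) × 1.3726×10^-6 s = 411 m

d ≈ 411 m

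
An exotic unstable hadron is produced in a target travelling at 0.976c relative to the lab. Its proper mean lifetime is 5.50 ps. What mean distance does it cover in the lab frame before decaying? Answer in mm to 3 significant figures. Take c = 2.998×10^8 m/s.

d ≈ 7.39 mm

γ = 1/√(1 − 0.976²) = 4.5920
Dilated lifetime: Δt = γτ₀ = 4.5920 × 5.50 ps = 25.256 ps
d = vΔt = 0.976c × 25.256 ps = 2.9260×10^8 m/s × 2.5256×10^-11 s = 7.39 mm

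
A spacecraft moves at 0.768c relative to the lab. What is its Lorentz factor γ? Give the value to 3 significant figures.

γ = 1/√(1 − β²) = 1/√(1 − 0.768²) = 1/√(0.41018) = 1.56

γ ≈ 1.56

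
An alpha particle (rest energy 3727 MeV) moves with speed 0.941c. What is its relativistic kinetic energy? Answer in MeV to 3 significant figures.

K ≈ 7290 MeV

γ = 1/√(1 − 0.941²) = 2.9550
K = (γ − 1)m₀c² = (2.9550 − 1) × 3727 MeV = 1.9550 × 3727 MeV = 7290 MeV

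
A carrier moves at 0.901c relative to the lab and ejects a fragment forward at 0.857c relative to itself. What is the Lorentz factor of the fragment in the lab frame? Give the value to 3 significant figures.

γ ≈ 7.93

u_lab = (0.857 + 0.901)/(1 + 0.857×0.901) = 1.758/1.77216 = 0.992011
γ = 1/√(1 − 0.992011²) = 7.93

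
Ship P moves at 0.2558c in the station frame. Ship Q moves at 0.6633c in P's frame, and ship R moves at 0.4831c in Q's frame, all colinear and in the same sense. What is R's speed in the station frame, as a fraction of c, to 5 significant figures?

Compose boost 2: (0.6633 + 0.2558)/(1 + 0.6633×0.2558) = 0.91910/1.169672 = 0.7857757
Compose boost 3: (0.4831 + 0.7857757)/(1 + 0.4831×0.7857757) = 1.268876/1.379608 = 0.91974

u ≈ 0.91974c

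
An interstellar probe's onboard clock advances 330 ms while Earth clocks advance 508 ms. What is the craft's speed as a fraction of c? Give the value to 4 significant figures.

β ≈ 0.7603

γ = Δt/τ₀ = 508/330 = 1.53939
β = √(1 − 1/γ²) = √(1 − 1/1.53939²) = 0.7603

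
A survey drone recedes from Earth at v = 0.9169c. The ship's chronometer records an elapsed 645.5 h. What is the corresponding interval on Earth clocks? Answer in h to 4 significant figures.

γ = 1/√(1 − 0.9169²) = 2.50553
Time dilation: Δt = γτ₀ = 2.50553 × 645.5 h = 1617 h

Δt ≈ 1617 h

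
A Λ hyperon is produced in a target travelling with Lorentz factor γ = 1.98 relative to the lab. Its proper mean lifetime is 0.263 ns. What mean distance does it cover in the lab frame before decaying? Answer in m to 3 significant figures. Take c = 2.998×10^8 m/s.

d ≈ 0.135 m

β = √(1 − 1/γ²) = √(1 − 1/1.98²) = 0.86309
Dilated lifetime: Δt = γτ₀ = 1.98 × 0.263 ns = 0.52074 ns
d = vΔt = 0.86309c × 0.52074 ns = 2.5875×10^8 m/s × 5.2074×10^-10 s = 0.135 m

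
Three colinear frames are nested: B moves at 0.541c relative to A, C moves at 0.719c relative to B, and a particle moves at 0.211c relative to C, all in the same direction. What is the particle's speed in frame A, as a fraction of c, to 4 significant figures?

u ≈ 0.9385c

Compose boost 2: (0.719 + 0.541)/(1 + 0.719×0.541) = 1.260/1.38898 = 0.907141
Compose boost 3: (0.211 + 0.907141)/(1 + 0.211×0.907141) = 1.11814/1.19141 = 0.9385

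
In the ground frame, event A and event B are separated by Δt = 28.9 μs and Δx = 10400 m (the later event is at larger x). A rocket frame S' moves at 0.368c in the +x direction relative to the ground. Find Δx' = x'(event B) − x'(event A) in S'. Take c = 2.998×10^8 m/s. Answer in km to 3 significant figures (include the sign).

γ = 1/√(1 − 0.368²) = 1.0755
Δx' = γ(Δx − vΔt) = 1.0755 × (10400 m − 0.368×(2.998×10^8 m/s)×28.9×10^-6 s)
= 1.0755 × (7211.6 m) = 7.76 km

Δx' ≈ 7.76 km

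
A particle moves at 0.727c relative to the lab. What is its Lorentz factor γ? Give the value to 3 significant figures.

γ = 1/√(1 − β²) = 1/√(1 − 0.727²) = 1/√(0.47147) = 1.46

γ ≈ 1.46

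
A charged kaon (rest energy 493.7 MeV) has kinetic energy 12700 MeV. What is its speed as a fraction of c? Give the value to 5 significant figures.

γ = 1 + K/(m₀c²) = 1 + 12700/493.7 = 26.72412
β = √(1 − 1/γ²) = 0.99930

β ≈ 0.99930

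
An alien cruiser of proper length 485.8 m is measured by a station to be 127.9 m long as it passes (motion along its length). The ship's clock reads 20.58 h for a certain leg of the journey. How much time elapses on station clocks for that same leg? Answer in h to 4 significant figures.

Δt ≈ 78.17 h

Length contraction ⇒ γ = L₀/L = 485.8/127.9 = 3.79828
Time dilation: Δt = γτ₀ = 3.79828 × 20.58 h = 78.17 h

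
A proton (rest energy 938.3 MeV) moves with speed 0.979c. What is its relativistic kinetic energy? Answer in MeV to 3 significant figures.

γ = 1/√(1 − 0.979²) = 4.9053
K = (γ − 1)m₀c² = (4.9053 − 1) × 938.3 MeV = 3.9053 × 938.3 MeV = 3660 MeV

K ≈ 3660 MeV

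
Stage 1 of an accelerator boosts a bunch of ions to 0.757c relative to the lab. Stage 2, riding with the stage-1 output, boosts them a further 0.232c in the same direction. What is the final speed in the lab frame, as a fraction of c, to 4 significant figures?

u ≈ 0.8413c

Compose boost 2: (0.232 + 0.757)/(1 + 0.232×0.757) = 0.9890/1.17562 = 0.8413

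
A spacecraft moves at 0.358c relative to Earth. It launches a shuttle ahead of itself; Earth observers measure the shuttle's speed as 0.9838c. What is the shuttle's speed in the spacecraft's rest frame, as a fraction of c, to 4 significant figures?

u' ≈ 0.9660c

Inverse velocity addition: u' = (u − v)/(1 − uv/c²)
= (0.9838 − 0.358)/(1 − 0.9838×0.358) = 0.6258/0.647800 = 0.9660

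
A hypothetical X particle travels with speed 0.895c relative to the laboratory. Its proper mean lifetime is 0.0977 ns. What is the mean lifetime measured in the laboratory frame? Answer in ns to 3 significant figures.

γ = 1/√(1 − 0.895²) = 2.2418
Time dilation: Δt = γτ₀ = 2.2418 × 0.0977 ns = 0.219 ns

Δt ≈ 0.219 ns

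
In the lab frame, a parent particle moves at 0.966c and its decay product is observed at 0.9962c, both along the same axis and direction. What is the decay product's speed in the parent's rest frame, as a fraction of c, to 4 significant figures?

u' ≈ 0.8017c

Inverse velocity addition: u' = (u − v)/(1 − uv/c²)
= (0.9962 − 0.966)/(1 − 0.9962×0.966) = 0.03020/0.0376708 = 0.8017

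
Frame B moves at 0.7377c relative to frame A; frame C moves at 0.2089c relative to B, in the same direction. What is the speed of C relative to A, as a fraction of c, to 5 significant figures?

Compose boost 2: (0.2089 + 0.7377)/(1 + 0.2089×0.7377) = 0.94660/1.154106 = 0.82020

u ≈ 0.82020c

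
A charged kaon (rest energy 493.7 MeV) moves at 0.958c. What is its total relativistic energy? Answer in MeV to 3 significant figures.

γ = 1/√(1 − 0.958²) = 3.4871
E = γm₀c² = 3.4871 × 493.7 MeV = 1720 MeV

E ≈ 1720 MeV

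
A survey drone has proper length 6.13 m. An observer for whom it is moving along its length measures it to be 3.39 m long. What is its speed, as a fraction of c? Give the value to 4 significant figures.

β ≈ 0.8332

γ = L₀/L = 6.13/3.39 = 1.80826
β = √(1 − 1/γ²) = 0.8332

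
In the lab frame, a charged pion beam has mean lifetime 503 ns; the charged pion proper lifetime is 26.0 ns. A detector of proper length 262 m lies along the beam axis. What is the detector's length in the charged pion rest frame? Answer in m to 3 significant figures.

L ≈ 13.5 m

Time dilation ⇒ γ = Δt/τ₀ = 503/26.0 = 19.346
Length contraction: L = L₀/γ = 262/19.346 = 13.5 m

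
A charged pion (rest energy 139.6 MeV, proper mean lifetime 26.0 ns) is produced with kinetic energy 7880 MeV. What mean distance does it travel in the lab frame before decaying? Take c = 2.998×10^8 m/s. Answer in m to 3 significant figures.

γ = 1 + K/(m₀c²) = 1 + 7880/139.6 = 57.447
β = √(1 − 1/γ²) = 0.99985
Dilated lifetime: γτ₀ = 57.447 × 26.0 ns = 1493.6 ns
d = βc·γτ₀ = 0.99985 × (2.998×10^8 m/s) × 1.4936×10^-6 s = 448 m

d ≈ 448 m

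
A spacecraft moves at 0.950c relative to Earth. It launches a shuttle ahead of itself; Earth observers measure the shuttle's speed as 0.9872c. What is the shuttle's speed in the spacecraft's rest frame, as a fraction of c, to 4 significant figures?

Inverse velocity addition: u' = (u − v)/(1 − uv/c²)
= (0.9872 − 0.950)/(1 − 0.9872×0.950) = 0.03720/0.0621600 = 0.5985

u' ≈ 0.5985c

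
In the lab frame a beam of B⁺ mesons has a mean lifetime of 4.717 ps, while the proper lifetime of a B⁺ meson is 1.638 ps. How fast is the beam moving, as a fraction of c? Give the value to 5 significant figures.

γ = Δt/τ₀ = 4.717/1.638 = 2.879731
β = √(1 − 1/γ²) = √(1 − 1/2.879731²) = 0.93777

β ≈ 0.93777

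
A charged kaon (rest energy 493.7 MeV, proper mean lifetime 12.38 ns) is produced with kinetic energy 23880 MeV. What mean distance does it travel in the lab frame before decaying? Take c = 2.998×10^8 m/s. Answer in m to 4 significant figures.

γ = 1 + K/(m₀c²) = 1 + 23880/493.7 = 49.3695
β = √(1 − 1/γ²) = 0.999795
Dilated lifetime: γτ₀ = 49.3695 × 12.38 ns = 611.194 ns
d = βc·γτ₀ = 0.999795 × (2.998×10^8 m/s) × 6.11194×10^-7 s = 183.2 m

d ≈ 183.2 m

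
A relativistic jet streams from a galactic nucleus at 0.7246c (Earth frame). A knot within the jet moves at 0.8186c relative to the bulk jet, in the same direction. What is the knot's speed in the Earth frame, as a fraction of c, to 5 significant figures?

u ≈ 0.96864c

Relativistic velocity addition: u = (u' + v)/(1 + u'v/c²)
= (0.8186 + 0.7246)/(1 + 0.8186×0.7246) = 1.5432/1.593158 = 0.96864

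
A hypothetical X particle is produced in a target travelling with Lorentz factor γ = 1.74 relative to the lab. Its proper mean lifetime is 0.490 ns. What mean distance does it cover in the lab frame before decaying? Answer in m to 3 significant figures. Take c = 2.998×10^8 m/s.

β = √(1 − 1/γ²) = √(1 − 1/1.74²) = 0.81836
Dilated lifetime: Δt = γτ₀ = 1.74 × 0.490 ns = 0.85260 ns
d = vΔt = 0.81836c × 0.85260 ns = 2.4534×10^8 m/s × 8.5260×10^-10 s = 0.209 m

d ≈ 0.209 m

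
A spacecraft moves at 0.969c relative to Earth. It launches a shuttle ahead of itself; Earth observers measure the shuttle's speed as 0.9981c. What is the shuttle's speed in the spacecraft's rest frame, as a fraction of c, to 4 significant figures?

Inverse velocity addition: u' = (u − v)/(1 − uv/c²)
= (0.9981 − 0.969)/(1 − 0.9981×0.969) = 0.02910/0.0328411 = 0.8861

u' ≈ 0.8861c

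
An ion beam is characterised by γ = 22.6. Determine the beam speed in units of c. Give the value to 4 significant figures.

β = √(1 − 1/γ²) = √(1 − 1/22.6²) = √(0.998042) = 0.9990

β ≈ 0.9990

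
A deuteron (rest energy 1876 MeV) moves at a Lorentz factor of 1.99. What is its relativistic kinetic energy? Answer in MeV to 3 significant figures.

γ = 1.99 (given)
K = (γ − 1)m₀c² = (1.99 − 1) × 1876 MeV = 0.99000 × 1876 MeV = 1860 MeV

K ≈ 1860 MeV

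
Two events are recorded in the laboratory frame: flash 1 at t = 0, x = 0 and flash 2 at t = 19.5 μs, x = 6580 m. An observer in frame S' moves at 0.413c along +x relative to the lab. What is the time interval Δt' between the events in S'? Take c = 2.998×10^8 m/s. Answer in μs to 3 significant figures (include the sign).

Δt' ≈ 11.5 μs

γ = 1/√(1 − 0.413²) = 1.0980
Δt' = γ(Δt − vΔx/c²) = 1.0980 × (19.5 μs − 0.413×6580 m / (2.998×10^8 m/s))
= 1.0980 × (10.435 μs) = 11.5 μs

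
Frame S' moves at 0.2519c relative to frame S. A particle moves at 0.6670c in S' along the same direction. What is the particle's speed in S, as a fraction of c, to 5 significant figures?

u ≈ 0.78672c

Relativistic velocity addition: u = (u' + v)/(1 + u'v/c²)
= (0.6670 + 0.2519)/(1 + 0.6670×0.2519) = 0.91890/1.168017 = 0.78672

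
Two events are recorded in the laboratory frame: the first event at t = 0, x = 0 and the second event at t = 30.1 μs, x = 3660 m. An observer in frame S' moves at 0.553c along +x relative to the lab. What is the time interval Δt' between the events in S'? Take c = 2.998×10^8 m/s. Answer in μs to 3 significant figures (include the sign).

Δt' ≈ 28.0 μs

γ = 1/√(1 − 0.553²) = 1.2002
Δt' = γ(Δt − vΔx/c²) = 1.2002 × (30.1 μs − 0.553×3660 m / (2.998×10^8 m/s))
= 1.2002 × (23.349 μs) = 28.0 μs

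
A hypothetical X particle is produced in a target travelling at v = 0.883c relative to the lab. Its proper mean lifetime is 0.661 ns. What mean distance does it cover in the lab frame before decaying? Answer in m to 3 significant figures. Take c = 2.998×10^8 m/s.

γ = 1/√(1 − 0.883²) = 2.1305
Dilated lifetime: Δt = γτ₀ = 2.1305 × 0.661 ns = 1.4083 ns
d = vΔt = 0.883c × 1.4083 ns = 2.6472×10^8 m/s × 1.4083×10^-9 s = 0.373 m

d ≈ 0.373 m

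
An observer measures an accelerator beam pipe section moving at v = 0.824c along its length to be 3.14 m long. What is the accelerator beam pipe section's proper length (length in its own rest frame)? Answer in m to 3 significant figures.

L₀ ≈ 5.54 m

γ = 1/√(1 − 0.824²) = 1.7649
L₀ = γL = 1.7649 × 3.14 = 5.54 m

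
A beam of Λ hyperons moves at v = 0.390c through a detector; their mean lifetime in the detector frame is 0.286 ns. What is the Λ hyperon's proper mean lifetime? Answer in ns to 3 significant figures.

γ = 1/√(1 − 0.390²) = 1.0860
Proper time: τ₀ = Δt/γ = 0.286/1.0860 = 0.263 ns

τ₀ ≈ 0.263 ns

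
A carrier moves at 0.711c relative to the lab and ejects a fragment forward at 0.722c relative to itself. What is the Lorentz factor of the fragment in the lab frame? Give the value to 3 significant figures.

γ ≈ 3.11

u_lab = (0.722 + 0.711)/(1 + 0.722×0.711) = 1.433/1.51334 = 0.946911
γ = 1/√(1 − 0.946911²) = 3.11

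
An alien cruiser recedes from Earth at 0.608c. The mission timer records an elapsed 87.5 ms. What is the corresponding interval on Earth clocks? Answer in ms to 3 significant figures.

γ = 1/√(1 − 0.608²) = 1.2595
Time dilation: Δt = γτ₀ = 1.2595 × 87.5 ms = 110 ms

Δt ≈ 110 ms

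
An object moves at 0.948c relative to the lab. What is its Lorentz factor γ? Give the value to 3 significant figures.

γ = 1/√(1 − β²) = 1/√(1 − 0.948²) = 1/√(0.10130) = 3.14

γ ≈ 3.14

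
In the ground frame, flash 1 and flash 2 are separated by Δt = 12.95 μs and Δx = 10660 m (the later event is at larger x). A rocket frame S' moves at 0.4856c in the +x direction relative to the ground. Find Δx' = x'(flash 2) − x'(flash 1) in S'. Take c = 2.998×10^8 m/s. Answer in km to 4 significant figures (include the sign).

Δx' ≈ 10.04 km

γ = 1/√(1 − 0.4856²) = 1.14393
Δx' = γ(Δx − vΔt) = 1.14393 × (10660 m − 0.4856×(2.998×10^8 m/s)×12.95×10^-6 s)
= 1.14393 × (8774.70 m) = 10.04 km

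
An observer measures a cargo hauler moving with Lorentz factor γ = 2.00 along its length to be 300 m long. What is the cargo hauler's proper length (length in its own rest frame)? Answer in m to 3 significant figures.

γ = 2.00 (given)
L₀ = γL = 2.00 × 300 = 600 m

L₀ ≈ 600 m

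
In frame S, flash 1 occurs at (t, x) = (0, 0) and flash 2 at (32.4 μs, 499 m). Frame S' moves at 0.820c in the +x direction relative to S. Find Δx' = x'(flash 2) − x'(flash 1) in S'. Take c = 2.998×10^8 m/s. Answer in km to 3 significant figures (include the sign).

γ = 1/√(1 − 0.820²) = 1.7471
Δx' = γ(Δx − vΔt) = 1.7471 × (499 m − 0.820×(2.998×10^8 m/s)×32.4×10^-6 s)
= 1.7471 × (-7466.1 m) = -13.0 km

Δx' ≈ -13.0 km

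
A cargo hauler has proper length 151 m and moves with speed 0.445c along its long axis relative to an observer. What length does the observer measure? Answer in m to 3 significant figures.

γ = 1/√(1 − 0.445²) = 1.1167
Length contraction: L = L₀/γ = 151/1.1167 = 135 m

L ≈ 135 m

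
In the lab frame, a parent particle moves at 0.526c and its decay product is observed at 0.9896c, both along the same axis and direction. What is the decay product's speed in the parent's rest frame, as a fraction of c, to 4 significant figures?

u' ≈ 0.9669c

Inverse velocity addition: u' = (u − v)/(1 − uv/c²)
= (0.9896 − 0.526)/(1 − 0.9896×0.526) = 0.4636/0.479470 = 0.9669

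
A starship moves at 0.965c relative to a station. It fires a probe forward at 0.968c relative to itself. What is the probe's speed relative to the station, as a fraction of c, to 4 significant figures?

Relativistic velocity addition: u = (u' + v)/(1 + u'v/c²)
= (0.968 + 0.965)/(1 + 0.968×0.965) = 1.933/1.93412 = 0.9994

u ≈ 0.9994c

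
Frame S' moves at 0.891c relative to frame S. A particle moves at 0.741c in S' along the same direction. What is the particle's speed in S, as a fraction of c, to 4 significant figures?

Relativistic velocity addition: u = (u' + v)/(1 + u'v/c²)
= (0.741 + 0.891)/(1 + 0.741×0.891) = 1.632/1.66023 = 0.9830

u ≈ 0.9830c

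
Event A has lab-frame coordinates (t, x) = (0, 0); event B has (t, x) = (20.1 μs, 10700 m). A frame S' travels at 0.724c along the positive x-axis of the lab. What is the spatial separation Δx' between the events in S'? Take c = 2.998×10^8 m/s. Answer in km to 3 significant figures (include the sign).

γ = 1/√(1 − 0.724²) = 1.4497
Δx' = γ(Δx − vΔt) = 1.4497 × (10700 m − 0.724×(2.998×10^8 m/s)×20.1×10^-6 s)
= 1.4497 × (6337.2 m) = 9.19 km

Δx' ≈ 9.19 km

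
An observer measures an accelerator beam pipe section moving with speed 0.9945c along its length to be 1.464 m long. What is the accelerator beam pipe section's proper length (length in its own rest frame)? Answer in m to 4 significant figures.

γ = 1/√(1 − 0.9945²) = 9.54776
L₀ = γL = 9.54776 × 1.464 = 13.98 m

L₀ ≈ 13.98 m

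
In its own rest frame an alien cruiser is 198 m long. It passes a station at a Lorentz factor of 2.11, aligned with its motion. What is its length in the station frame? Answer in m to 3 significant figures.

γ = 2.11 (given)
Length contraction: L = L₀/γ = 198/2.11 = 93.8 m

L ≈ 93.8 m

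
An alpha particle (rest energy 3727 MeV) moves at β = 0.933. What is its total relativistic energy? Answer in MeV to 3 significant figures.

γ = 1/√(1 − 0.933²) = 2.7787
E = γm₀c² = 2.7787 × 3727 MeV = 10400 MeV

E ≈ 10400 MeV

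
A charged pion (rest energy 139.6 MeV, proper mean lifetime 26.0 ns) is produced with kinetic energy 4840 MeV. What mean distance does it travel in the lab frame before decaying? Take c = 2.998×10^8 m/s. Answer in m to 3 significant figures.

γ = 1 + K/(m₀c²) = 1 + 4840/139.6 = 35.670
β = √(1 − 1/γ²) = 0.99961
Dilated lifetime: γτ₀ = 35.670 × 26.0 ns = 927.43 ns
d = βc·γτ₀ = 0.99961 × (2.998×10^8 m/s) × 9.2743×10^-7 s = 278 m

d ≈ 278 m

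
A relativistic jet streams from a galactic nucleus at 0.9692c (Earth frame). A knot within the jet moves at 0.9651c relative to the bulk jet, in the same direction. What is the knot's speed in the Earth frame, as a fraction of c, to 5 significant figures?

Relativistic velocity addition: u = (u' + v)/(1 + u'v/c²)
= (0.9651 + 0.9692)/(1 + 0.9651×0.9692) = 1.9343/1.935375 = 0.99944

u ≈ 0.99944c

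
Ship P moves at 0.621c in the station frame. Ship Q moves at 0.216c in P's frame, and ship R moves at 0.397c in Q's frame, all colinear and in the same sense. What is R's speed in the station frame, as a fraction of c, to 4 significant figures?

Compose boost 2: (0.216 + 0.621)/(1 + 0.216×0.621) = 0.8370/1.13414 = 0.738007
Compose boost 3: (0.397 + 0.738007)/(1 + 0.397×0.738007) = 1.13501/1.29299 = 0.8778

u ≈ 0.8778c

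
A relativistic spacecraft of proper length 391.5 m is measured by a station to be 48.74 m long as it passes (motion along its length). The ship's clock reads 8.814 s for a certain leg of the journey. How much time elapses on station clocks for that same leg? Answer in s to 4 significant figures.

Length contraction ⇒ γ = L₀/L = 391.5/48.74 = 8.03242
Time dilation: Δt = γτ₀ = 8.03242 × 8.814 s = 70.80 s

Δt ≈ 70.80 s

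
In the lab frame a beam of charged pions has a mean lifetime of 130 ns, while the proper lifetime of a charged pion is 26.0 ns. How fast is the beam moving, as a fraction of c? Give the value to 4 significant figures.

γ = Δt/τ₀ = 130/26.0 = 5.00000
β = √(1 − 1/γ²) = √(1 − 1/5.00000²) = 0.9798

β ≈ 0.9798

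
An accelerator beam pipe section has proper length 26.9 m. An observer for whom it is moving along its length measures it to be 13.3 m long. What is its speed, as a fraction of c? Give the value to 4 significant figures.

γ = L₀/L = 26.9/13.3 = 2.02256
β = √(1 − 1/γ²) = 0.8692

β ≈ 0.8692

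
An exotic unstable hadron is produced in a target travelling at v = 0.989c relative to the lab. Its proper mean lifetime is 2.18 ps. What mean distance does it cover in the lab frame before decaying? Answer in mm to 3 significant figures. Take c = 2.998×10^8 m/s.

d ≈ 4.37 mm

γ = 1/√(1 − 0.989²) = 6.7606
Dilated lifetime: Δt = γτ₀ = 6.7606 × 2.18 ps = 14.738 ps
d = vΔt = 0.989c × 14.738 ps = 2.9650×10^8 m/s × 1.4738×10^-11 s = 4.37 mm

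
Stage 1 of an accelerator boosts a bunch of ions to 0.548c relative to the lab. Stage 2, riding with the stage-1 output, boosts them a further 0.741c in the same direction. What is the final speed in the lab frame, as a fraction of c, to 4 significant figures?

Compose boost 2: (0.741 + 0.548)/(1 + 0.741×0.548) = 1.289/1.40607 = 0.9167

u ≈ 0.9167c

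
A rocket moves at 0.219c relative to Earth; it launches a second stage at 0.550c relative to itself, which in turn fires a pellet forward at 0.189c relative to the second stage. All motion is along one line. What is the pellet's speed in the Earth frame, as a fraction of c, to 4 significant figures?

u ≈ 0.7748c

Compose boost 2: (0.550 + 0.219)/(1 + 0.550×0.219) = 0.7690/1.12045 = 0.686331
Compose boost 3: (0.189 + 0.686331)/(1 + 0.189×0.686331) = 0.875331/1.12972 = 0.7748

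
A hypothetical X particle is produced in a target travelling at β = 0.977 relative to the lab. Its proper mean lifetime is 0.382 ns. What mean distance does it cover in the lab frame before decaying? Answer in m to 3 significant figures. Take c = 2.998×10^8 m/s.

γ = 1/√(1 − 0.977²) = 4.6896
Dilated lifetime: Δt = γτ₀ = 4.6896 × 0.382 ns = 1.7914 ns
d = vΔt = 0.977c × 1.7914 ns = 2.9290×10^8 m/s × 1.7914×10^-9 s = 0.525 m

d ≈ 0.525 m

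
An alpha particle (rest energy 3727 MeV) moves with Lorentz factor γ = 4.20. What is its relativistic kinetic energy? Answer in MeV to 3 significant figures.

γ = 4.20 (given)
K = (γ − 1)m₀c² = (4.20 − 1) × 3727 MeV = 3.2000 × 3727 MeV = 11900 MeV

K ≈ 11900 MeV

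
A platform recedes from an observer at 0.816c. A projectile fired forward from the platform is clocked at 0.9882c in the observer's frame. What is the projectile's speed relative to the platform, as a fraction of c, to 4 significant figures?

u' ≈ 0.8893c

Inverse velocity addition: u' = (u − v)/(1 − uv/c²)
= (0.9882 − 0.816)/(1 − 0.9882×0.816) = 0.1722/0.193629 = 0.8893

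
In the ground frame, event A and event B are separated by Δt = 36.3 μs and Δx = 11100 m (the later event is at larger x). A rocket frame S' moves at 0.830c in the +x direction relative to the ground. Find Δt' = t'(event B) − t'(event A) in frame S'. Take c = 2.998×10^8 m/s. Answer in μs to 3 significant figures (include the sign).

Δt' ≈ 9.99 μs

γ = 1/√(1 − 0.830²) = 1.7929
Δt' = γ(Δt − vΔx/c²) = 1.7929 × (36.3 μs − 0.830×11100 m / (2.998×10^8 m/s))
= 1.7929 × (5.5695 μs) = 9.99 μs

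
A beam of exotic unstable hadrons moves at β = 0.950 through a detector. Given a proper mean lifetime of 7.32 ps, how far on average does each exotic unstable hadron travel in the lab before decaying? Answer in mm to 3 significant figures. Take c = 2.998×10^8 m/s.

γ = 1/√(1 − 0.950²) = 3.2026
Dilated lifetime: Δt = γτ₀ = 3.2026 × 7.32 ps = 23.443 ps
d = vΔt = 0.950c × 23.443 ps = 2.8481×10^8 m/s × 2.3443×10^-11 s = 6.68 mm

d ≈ 6.68 mm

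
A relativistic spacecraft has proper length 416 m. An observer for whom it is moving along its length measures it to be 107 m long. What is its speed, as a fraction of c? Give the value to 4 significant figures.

β ≈ 0.9664

γ = L₀/L = 416/107 = 3.88785
β = √(1 − 1/γ²) = 0.9664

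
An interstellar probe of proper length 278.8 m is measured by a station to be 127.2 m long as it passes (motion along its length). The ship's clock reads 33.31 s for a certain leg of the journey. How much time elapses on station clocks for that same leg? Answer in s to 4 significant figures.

Δt ≈ 73.01 s

Length contraction ⇒ γ = L₀/L = 278.8/127.2 = 2.19182
Time dilation: Δt = γτ₀ = 2.19182 × 33.31 s = 73.01 s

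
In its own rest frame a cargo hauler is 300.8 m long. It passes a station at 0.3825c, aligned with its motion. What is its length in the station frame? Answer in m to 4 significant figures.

L ≈ 277.9 m

γ = 1/√(1 − 0.3825²) = 1.08230
Length contraction: L = L₀/γ = 300.8/1.08230 = 277.9 m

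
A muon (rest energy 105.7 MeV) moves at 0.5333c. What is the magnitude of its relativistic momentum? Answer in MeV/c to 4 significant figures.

p ≈ 66.64 MeV/c

γ = 1/√(1 − 0.5333²) = 1.18214
p = γβm₀c = 1.18214 × 0.5333 × 105.7 MeV/c = 66.64 MeV/c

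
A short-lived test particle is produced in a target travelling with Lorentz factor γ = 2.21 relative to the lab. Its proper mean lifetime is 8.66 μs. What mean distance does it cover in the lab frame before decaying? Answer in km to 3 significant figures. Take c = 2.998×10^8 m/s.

d ≈ 5.12 km

β = √(1 − 1/γ²) = √(1 − 1/2.21²) = 0.89177
Dilated lifetime: Δt = γτ₀ = 2.21 × 8.66 μs = 19.139 μs
d = vΔt = 0.89177c × 19.139 μs = 2.6735×10^8 m/s × 1.9139×10^-5 s = 5.12 km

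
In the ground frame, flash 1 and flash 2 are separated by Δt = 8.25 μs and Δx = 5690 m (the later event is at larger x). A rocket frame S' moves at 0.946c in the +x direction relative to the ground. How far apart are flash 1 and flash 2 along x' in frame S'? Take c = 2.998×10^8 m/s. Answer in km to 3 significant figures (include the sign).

γ = 1/√(1 − 0.946²) = 3.0848
Δx' = γ(Δx − vΔt) = 3.0848 × (5690 m − 0.946×(2.998×10^8 m/s)×8.25×10^-6 s)
= 3.0848 × (3350.2 m) = 10.3 km

Δx' ≈ 10.3 km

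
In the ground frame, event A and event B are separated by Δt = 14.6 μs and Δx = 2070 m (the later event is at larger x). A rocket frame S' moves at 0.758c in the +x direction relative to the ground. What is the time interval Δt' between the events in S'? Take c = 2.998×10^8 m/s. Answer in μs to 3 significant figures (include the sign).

γ = 1/√(1 − 0.758²) = 1.5331
Δt' = γ(Δt − vΔx/c²) = 1.5331 × (14.6 μs − 0.758×2070 m / (2.998×10^8 m/s))
= 1.5331 × (9.3663 μs) = 14.4 μs

Δt' ≈ 14.4 μs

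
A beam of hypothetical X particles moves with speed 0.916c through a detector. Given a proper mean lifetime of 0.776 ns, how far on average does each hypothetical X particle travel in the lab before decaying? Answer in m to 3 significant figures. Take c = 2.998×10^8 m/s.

d ≈ 0.531 m

γ = 1/√(1 − 0.916²) = 2.4927
Dilated lifetime: Δt = γτ₀ = 2.4927 × 0.776 ns = 1.9343 ns
d = vΔt = 0.916c × 1.9343 ns = 2.7462×10^8 m/s × 1.9343×10^-9 s = 0.531 m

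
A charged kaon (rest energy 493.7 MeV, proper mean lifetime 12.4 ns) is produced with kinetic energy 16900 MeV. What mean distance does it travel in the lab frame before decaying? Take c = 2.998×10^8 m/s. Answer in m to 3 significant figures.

d ≈ 131 m

γ = 1 + K/(m₀c²) = 1 + 16900/493.7 = 35.231
β = √(1 − 1/γ²) = 0.99960
Dilated lifetime: γτ₀ = 35.231 × 12.4 ns = 436.87 ns
d = βc·γτ₀ = 0.99960 × (2.998×10^8 m/s) × 4.3687×10^-7 s = 131 m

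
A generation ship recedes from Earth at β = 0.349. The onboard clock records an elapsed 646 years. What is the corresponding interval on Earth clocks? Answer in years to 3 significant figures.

Δt ≈ 689 years

γ = 1/√(1 − 0.349²) = 1.0671
Time dilation: Δt = γτ₀ = 1.0671 × 646 years = 689 years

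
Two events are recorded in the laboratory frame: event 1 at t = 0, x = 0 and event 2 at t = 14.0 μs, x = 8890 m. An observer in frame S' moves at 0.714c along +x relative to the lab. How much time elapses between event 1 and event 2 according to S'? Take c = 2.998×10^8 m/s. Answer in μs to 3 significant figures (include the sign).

Δt' ≈ -10.2 μs

γ = 1/√(1 − 0.714²) = 1.4283
Δt' = γ(Δt − vΔx/c²) = 1.4283 × (14.0 μs − 0.714×8890 m / (2.998×10^8 m/s))
= 1.4283 × (-7.1723 μs) = -10.2 μs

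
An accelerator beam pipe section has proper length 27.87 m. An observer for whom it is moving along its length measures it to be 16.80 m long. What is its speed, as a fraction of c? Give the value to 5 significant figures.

γ = L₀/L = 27.87/16.80 = 1.658929
β = √(1 − 1/γ²) = 0.79789

β ≈ 0.79789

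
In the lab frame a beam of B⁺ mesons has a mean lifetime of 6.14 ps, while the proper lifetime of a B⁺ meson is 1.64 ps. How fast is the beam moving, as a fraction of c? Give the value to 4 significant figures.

β ≈ 0.9637

γ = Δt/τ₀ = 6.14/1.64 = 3.74390
β = √(1 − 1/γ²) = √(1 − 1/3.74390²) = 0.9637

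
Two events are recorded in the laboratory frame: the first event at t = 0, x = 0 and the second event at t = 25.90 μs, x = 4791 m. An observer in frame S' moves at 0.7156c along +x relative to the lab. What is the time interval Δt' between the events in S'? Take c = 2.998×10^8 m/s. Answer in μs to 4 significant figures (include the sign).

Δt' ≈ 20.71 μs

γ = 1/√(1 − 0.7156²) = 1.43162
Δt' = γ(Δt − vΔx/c²) = 1.43162 × (25.90 μs − 0.7156×4791 m / (2.998×10^8 m/s))
= 1.43162 × (14.4642 μs) = 20.71 μs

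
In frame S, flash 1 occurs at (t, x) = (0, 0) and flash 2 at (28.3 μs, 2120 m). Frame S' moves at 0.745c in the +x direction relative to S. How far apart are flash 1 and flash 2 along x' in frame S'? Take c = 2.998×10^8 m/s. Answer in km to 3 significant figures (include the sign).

Δx' ≈ -6.30 km

γ = 1/√(1 − 0.745²) = 1.4991
Δx' = γ(Δx − vΔt) = 1.4991 × (2120 m − 0.745×(2.998×10^8 m/s)×28.3×10^-6 s)
= 1.4991 × (-4200.8 m) = -6.30 km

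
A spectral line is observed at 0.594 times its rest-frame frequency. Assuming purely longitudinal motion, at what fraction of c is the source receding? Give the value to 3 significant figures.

β ≈ 0.478

f_obs/f_src = √((1−β)/(1+β)) = 0.594  ⇒  (1−β)/(1+β) = 0.35284
β = |1 − D²|/(1 + D²) = |1 − 0.35284|/(1 + 0.35284) = 0.478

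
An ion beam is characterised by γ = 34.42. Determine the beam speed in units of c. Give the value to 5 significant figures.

β = √(1 − 1/γ²) = √(1 − 1/34.42²) = √(0.9991559) = 0.99958

β ≈ 0.99958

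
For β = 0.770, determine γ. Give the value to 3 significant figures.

γ ≈ 1.57

γ = 1/√(1 − β²) = 1/√(1 − 0.770²) = 1/√(0.40710) = 1.57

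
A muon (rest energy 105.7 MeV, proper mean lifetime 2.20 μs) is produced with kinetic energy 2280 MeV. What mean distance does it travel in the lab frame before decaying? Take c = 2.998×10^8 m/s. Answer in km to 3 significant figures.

γ = 1 + K/(m₀c²) = 1 + 2280/105.7 = 22.570
β = √(1 − 1/γ²) = 0.99902
Dilated lifetime: γτ₀ = 22.570 × 2.20 μs = 49.655 μs
d = βc·γτ₀ = 0.99902 × (2.998×10^8 m/s) × 4.9655×10^-5 s = 14.9 km

d ≈ 14.9 km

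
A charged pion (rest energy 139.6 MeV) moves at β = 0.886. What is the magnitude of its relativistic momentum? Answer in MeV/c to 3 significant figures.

p ≈ 267 MeV/c

γ = 1/√(1 − 0.886²) = 2.1566
p = γβm₀c = 2.1566 × 0.886 × 139.6 MeV/c = 267 MeV/c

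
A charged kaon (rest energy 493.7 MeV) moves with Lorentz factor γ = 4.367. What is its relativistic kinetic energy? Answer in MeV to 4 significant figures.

γ = 4.367 (given)
K = (γ − 1)m₀c² = (4.367 − 1) × 493.7 MeV = 3.36700 × 493.7 MeV = 1662 MeV

K ≈ 1662 MeV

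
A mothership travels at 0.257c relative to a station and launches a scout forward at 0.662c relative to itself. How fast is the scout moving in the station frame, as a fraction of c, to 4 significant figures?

Compose boost 2: (0.662 + 0.257)/(1 + 0.662×0.257) = 0.9190/1.17013 = 0.7854

u ≈ 0.7854c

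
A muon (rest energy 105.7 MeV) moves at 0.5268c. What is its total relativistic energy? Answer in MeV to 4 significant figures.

γ = 1/√(1 − 0.5268²) = 1.17649
E = γm₀c² = 1.17649 × 105.7 MeV = 124.4 MeV

E ≈ 124.4 MeV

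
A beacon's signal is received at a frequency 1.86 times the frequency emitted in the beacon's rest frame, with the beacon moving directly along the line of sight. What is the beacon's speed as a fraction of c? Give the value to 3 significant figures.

β ≈ 0.552

f_obs/f_src = √((1+β)/(1−β)) = 1.86  ⇒  (1+β)/(1−β) = 3.4596
β = |1 − D²|/(1 + D²) = |1 − 3.4596|/(1 + 3.4596) = 0.552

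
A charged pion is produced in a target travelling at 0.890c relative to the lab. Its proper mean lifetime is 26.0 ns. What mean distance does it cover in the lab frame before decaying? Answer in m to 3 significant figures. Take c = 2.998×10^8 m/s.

γ = 1/√(1 − 0.890²) = 2.1932
Dilated lifetime: Δt = γτ₀ = 2.1932 × 26.0 ns = 57.022 ns
d = vΔt = 0.890c × 57.022 ns = 2.6682×10^8 m/s × 5.7022×10^-8 s = 15.2 m

d ≈ 15.2 m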